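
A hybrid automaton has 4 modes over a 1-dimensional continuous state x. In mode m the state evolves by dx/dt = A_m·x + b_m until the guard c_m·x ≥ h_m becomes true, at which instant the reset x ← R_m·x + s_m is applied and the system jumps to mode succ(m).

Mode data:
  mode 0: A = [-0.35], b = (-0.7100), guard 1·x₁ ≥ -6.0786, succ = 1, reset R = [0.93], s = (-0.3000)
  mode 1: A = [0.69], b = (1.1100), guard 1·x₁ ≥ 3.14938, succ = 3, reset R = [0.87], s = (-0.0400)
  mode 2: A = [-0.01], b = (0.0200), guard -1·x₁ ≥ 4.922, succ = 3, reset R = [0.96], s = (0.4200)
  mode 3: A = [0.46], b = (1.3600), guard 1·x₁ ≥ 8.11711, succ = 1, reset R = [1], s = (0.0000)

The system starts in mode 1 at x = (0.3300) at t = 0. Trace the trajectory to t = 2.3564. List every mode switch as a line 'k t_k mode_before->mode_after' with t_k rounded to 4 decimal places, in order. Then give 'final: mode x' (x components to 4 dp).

1 1.3012 1->3
final: 3 6.2342

Mode 1: guard c·x = 3.1494 hit at Δt = 1.3012 (t = 1.3012), x⁻ = (3.1494) → reset → x⁺ = (2.7000), jump to mode 3
Mode 3: flow for 1.0552 to horizon, guard not reached → x = (6.2342)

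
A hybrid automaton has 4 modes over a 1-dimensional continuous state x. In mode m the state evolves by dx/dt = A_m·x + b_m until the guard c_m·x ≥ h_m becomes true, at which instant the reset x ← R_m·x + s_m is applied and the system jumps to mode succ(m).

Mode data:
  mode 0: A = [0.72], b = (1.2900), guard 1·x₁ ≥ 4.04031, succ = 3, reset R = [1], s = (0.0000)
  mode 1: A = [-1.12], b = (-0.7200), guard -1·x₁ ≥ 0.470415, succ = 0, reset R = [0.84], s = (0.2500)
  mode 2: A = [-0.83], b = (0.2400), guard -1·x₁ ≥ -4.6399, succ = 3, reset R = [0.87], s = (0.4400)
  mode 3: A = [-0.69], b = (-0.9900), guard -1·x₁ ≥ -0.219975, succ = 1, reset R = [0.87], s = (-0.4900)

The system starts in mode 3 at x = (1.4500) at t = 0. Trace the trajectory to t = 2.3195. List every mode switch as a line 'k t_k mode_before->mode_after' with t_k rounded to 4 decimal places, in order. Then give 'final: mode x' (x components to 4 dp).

1 0.8055 3->1
2 1.4227 1->0
final: 0 1.3488

Mode 3: guard c·x = -0.2200 hit at Δt = 0.8055 (t = 0.8055), x⁻ = (0.2200) → reset → x⁺ = (-0.2986), jump to mode 1
Mode 1: guard c·x = 0.4704 hit at Δt = 0.6172 (t = 1.4227), x⁻ = (-0.4704) → reset → x⁺ = (-0.1451), jump to mode 0
Mode 0: flow for 0.8968 to horizon, guard not reached → x = (1.3488)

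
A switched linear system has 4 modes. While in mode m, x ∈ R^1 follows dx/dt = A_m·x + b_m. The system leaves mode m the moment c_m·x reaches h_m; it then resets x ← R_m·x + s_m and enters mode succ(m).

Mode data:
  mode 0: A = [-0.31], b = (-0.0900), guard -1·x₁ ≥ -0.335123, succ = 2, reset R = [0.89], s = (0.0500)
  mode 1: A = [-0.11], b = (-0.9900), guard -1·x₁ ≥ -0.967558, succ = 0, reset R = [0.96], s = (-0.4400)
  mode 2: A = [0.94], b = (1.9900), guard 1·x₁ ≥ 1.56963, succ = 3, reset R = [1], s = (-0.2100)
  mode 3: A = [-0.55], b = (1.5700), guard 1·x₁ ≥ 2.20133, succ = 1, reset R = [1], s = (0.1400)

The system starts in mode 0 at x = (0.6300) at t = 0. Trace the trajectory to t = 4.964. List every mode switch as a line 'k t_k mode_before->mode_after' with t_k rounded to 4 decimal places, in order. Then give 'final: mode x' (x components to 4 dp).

Mode 0: guard c·x = -0.3351 hit at Δt = 1.2460 (t = 1.2460), x⁻ = (0.3351) → reset → x⁺ = (0.3483), jump to mode 2
Mode 2: guard c·x = 1.5696 hit at Δt = 0.4281 (t = 1.6741), x⁻ = (1.5696) → reset → x⁺ = (1.3596), jump to mode 3
Mode 3: guard c·x = 2.2013 hit at Δt = 1.5053 (t = 3.1794), x⁻ = (2.2013) → reset → x⁺ = (2.3413), jump to mode 1
Mode 1: guard c·x = -0.9676 hit at Δt = 1.1738 (t = 4.3532), x⁻ = (0.9676) → reset → x⁺ = (0.4889), jump to mode 0
Mode 0: flow for 0.6108 to horizon, guard not reached → x = (0.3544)

1 1.2460 0->2
2 1.6741 2->3
3 3.1794 3->1
4 4.3532 1->0
final: 0 0.3544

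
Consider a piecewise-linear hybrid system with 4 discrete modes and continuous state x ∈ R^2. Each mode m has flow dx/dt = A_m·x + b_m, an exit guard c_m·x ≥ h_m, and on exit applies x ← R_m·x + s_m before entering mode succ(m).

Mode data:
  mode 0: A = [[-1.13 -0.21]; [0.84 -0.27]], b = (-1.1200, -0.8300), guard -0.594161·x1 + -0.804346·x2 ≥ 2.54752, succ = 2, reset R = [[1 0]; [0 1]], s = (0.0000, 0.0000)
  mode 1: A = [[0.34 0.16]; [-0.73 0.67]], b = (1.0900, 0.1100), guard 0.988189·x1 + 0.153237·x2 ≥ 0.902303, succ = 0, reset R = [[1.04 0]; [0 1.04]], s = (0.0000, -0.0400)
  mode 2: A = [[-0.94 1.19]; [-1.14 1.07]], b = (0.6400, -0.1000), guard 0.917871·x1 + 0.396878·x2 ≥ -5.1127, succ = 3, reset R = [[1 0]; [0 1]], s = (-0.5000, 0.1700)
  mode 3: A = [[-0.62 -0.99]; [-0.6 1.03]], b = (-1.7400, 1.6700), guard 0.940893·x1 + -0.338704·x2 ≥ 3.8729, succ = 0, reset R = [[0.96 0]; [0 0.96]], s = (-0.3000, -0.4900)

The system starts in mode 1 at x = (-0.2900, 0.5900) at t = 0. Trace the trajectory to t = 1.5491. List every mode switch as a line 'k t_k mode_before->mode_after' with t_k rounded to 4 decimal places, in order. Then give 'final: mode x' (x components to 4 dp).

1 0.8096 1->0
final: 0 -0.2917 0.3533

Mode 1: guard c·x = 0.9023 hit at Δt = 0.8096 (t = 0.8096), x⁻ = (0.7566, 1.0093) → reset → x⁺ = (0.7868, 1.0097), jump to mode 0
Mode 0: flow for 0.7395 to horizon, guard not reached → x = (-0.2917, 0.3533)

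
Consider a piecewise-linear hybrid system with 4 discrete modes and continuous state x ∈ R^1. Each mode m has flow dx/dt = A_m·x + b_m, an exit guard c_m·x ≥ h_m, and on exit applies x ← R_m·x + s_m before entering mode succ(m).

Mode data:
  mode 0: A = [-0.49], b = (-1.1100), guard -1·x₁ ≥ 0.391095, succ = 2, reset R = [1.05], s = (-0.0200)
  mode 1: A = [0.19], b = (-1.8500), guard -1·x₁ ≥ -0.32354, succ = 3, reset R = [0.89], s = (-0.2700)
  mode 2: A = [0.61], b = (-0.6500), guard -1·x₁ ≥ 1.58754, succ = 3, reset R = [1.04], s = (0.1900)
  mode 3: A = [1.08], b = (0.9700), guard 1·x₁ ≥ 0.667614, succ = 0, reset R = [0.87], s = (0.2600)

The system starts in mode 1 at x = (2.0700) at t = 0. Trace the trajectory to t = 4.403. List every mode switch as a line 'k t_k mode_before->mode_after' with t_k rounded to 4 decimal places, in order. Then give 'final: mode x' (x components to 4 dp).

Mode 1: guard c·x = -0.3235 hit at Δt = 1.0801 (t = 1.0801), x⁻ = (0.3235) → reset → x⁺ = (0.0180), jump to mode 3
Mode 3: guard c·x = 0.6676 hit at Δt = 0.4963 (t = 1.5764), x⁻ = (0.6676) → reset → x⁺ = (0.8408), jump to mode 0
Mode 0: guard c·x = 0.3911 hit at Δt = 1.0310 (t = 2.6074), x⁻ = (-0.3911) → reset → x⁺ = (-0.4306), jump to mode 2
Mode 2: guard c·x = 1.5875 hit at Δt = 0.9390 (t = 3.5464), x⁻ = (-1.5875) → reset → x⁺ = (-1.4610), jump to mode 3
Mode 3: flow for 0.8566 to horizon, guard not reached → x = (-2.3179)

1 1.0801 1->3
2 1.5764 3->0
3 2.6074 0->2
4 3.5464 2->3
final: 3 -2.3179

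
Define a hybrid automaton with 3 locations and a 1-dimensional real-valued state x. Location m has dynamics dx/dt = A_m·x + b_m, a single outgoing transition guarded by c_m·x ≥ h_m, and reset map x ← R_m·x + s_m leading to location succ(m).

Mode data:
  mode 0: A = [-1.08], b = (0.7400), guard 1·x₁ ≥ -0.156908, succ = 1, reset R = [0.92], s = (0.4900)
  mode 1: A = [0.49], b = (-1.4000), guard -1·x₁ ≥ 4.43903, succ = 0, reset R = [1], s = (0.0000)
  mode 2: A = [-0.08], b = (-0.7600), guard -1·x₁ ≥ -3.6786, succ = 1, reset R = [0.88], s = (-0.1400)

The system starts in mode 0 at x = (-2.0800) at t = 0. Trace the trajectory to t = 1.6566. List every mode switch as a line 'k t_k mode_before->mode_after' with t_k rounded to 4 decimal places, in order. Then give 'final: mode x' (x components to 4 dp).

Mode 0: guard c·x = -0.1569 hit at Δt = 1.1009 (t = 1.1009), x⁻ = (-0.1569) → reset → x⁺ = (0.3456), jump to mode 1
Mode 1: flow for 0.5557 to horizon, guard not reached → x = (-0.4404)

1 1.1009 0->1
final: 1 -0.4404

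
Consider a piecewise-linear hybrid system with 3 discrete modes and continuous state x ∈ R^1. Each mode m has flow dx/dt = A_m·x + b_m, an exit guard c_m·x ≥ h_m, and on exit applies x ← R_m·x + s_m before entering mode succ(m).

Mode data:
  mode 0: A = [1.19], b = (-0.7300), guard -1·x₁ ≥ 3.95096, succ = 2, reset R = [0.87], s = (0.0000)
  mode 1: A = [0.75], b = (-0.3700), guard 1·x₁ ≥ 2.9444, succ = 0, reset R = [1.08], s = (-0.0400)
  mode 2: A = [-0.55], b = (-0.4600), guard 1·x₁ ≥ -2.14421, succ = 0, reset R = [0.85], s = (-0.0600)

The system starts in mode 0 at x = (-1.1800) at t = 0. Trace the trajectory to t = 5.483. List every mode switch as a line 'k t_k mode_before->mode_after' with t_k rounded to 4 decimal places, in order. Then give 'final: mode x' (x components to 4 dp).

1 0.7850 0->2
2 2.0350 2->0
3 2.5422 0->2
4 3.7922 2->0
5 4.2994 0->2
final: 2 -2.1929

Mode 0: guard c·x = 3.9510 hit at Δt = 0.7850 (t = 0.7850), x⁻ = (-3.9510) → reset → x⁺ = (-3.4373), jump to mode 2
Mode 2: guard c·x = -2.1442 hit at Δt = 1.2500 (t = 2.0350), x⁻ = (-2.1442) → reset → x⁺ = (-1.8826), jump to mode 0
Mode 0: guard c·x = 3.9510 hit at Δt = 0.5072 (t = 2.5422), x⁻ = (-3.9510) → reset → x⁺ = (-3.4373), jump to mode 2
Mode 2: guard c·x = -2.1442 hit at Δt = 1.2500 (t = 3.7922), x⁻ = (-2.1442) → reset → x⁺ = (-1.8826), jump to mode 0
Mode 0: guard c·x = 3.9510 hit at Δt = 0.5072 (t = 4.2994), x⁻ = (-3.9510) → reset → x⁺ = (-3.4373), jump to mode 2
Mode 2: flow for 1.1836 to horizon, guard not reached → x = (-2.1929)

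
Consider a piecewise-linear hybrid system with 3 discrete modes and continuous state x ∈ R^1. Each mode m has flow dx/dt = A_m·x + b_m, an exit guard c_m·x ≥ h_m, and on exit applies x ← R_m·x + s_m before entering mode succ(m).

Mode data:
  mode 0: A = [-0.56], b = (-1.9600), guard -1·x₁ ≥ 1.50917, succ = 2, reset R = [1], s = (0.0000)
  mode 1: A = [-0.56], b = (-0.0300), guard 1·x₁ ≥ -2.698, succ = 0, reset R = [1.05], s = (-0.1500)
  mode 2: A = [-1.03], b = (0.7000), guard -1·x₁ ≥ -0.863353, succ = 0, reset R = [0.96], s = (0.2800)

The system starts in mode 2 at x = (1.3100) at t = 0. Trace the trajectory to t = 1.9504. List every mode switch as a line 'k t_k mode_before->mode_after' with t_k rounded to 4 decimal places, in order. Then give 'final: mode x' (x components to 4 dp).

Mode 2: guard c·x = -0.8634 hit at Δt = 1.1969 (t = 1.1969), x⁻ = (0.8634) → reset → x⁺ = (1.1088), jump to mode 0
Mode 0: flow for 0.7535 to horizon, guard not reached → x = (-0.4777)

1 1.1969 2->0
final: 0 -0.4777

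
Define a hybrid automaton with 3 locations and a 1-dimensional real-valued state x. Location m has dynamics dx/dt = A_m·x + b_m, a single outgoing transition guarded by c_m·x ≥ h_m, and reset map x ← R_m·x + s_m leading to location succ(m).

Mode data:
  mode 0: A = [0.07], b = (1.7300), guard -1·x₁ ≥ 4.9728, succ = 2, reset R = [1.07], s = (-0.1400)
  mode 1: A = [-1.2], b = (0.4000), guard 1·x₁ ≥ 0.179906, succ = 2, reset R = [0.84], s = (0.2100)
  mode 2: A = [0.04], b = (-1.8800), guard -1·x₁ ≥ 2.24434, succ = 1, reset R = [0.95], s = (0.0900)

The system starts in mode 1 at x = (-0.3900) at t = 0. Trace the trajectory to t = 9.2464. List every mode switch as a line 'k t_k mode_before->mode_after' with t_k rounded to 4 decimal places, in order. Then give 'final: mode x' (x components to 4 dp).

Mode 1: guard c·x = 0.1799 hit at Δt = 1.2922 (t = 1.2922), x⁻ = (0.1799) → reset → x⁺ = (0.3611), jump to mode 2
Mode 2: guard c·x = 2.2443 hit at Δt = 1.3590 (t = 2.6512), x⁻ = (-2.2443) → reset → x⁺ = (-2.0421), jump to mode 1
Mode 1: guard c·x = 0.1799 hit at Δt = 2.2831 (t = 4.9343), x⁻ = (0.1799) → reset → x⁺ = (0.3611), jump to mode 2
Mode 2: guard c·x = 2.2443 hit at Δt = 1.3590 (t = 6.2933), x⁻ = (-2.2443) → reset → x⁺ = (-2.0421), jump to mode 1
Mode 1: guard c·x = 0.1799 hit at Δt = 2.2831 (t = 8.5764), x⁻ = (0.1799) → reset → x⁺ = (0.3611), jump to mode 2
Mode 2: flow for 0.6700 to horizon, guard not reached → x = (-0.9057)

1 1.2922 1->2
2 2.6512 2->1
3 4.9343 1->2
4 6.2933 2->1
5 8.5764 1->2
final: 2 -0.9057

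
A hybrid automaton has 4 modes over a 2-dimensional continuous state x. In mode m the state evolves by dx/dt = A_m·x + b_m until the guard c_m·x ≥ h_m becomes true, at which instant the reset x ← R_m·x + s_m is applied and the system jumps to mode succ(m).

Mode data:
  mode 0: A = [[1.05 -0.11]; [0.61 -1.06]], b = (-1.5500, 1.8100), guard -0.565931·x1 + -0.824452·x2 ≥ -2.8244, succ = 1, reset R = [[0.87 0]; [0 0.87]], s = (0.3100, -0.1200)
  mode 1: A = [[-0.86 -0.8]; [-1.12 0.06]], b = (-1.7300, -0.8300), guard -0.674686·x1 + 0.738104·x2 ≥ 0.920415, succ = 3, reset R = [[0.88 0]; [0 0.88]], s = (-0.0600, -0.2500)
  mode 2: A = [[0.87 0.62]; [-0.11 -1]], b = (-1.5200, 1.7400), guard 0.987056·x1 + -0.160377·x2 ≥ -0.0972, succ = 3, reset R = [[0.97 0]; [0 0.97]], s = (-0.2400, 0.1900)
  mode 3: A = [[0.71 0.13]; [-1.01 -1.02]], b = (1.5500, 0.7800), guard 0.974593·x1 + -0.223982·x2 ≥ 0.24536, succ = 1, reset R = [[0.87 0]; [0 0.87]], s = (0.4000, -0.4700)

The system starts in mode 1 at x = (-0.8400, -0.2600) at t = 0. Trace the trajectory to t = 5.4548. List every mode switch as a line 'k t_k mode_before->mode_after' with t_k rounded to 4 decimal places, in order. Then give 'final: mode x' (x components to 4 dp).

Mode 1: guard c·x = 0.9204 hit at Δt = 0.7399 (t = 0.7399), x⁻ = (-1.3326, 0.0289) → reset → x⁺ = (-1.2327, -0.2245), jump to mode 3
Mode 3: guard c·x = 0.2454 hit at Δt = 1.3448 (t = 2.0847), x⁻ = (0.4308, 0.7791) → reset → x⁺ = (0.7748, 0.2078), jump to mode 1
Mode 1: guard c·x = 0.9204 hit at Δt = 2.5279 (t = 4.6126), x⁻ = (-1.4105, -0.0423) → reset → x⁺ = (-1.3013, -0.2872), jump to mode 3
Mode 3: flow for 0.8422 to horizon, guard not reached → x = (-0.5266, 0.8370)

1 0.7399 1->3
2 2.0847 3->1
3 4.6126 1->3
final: 3 -0.5266 0.8370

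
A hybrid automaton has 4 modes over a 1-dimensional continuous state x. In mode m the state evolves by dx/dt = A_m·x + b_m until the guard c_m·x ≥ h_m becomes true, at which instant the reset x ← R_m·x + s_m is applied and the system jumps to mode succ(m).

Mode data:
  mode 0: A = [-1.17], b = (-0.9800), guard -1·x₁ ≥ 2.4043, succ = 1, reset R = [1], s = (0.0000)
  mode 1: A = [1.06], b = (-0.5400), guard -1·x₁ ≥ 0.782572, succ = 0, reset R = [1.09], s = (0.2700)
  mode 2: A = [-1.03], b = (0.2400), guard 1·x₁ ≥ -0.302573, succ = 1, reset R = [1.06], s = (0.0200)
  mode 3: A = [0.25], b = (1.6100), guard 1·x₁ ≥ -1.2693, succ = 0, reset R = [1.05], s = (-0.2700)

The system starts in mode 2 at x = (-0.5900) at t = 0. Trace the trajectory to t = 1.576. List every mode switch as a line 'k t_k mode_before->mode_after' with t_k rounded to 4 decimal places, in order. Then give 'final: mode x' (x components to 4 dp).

1 0.4171 2->1
2 0.8574 1->0
final: 0 -0.7278

Mode 2: guard c·x = -0.3026 hit at Δt = 0.4171 (t = 0.4171), x⁻ = (-0.3026) → reset → x⁺ = (-0.3007), jump to mode 1
Mode 1: guard c·x = 0.7826 hit at Δt = 0.4403 (t = 0.8574), x⁻ = (-0.7826) → reset → x⁺ = (-0.5830), jump to mode 0
Mode 0: flow for 0.7186 to horizon, guard not reached → x = (-0.7278)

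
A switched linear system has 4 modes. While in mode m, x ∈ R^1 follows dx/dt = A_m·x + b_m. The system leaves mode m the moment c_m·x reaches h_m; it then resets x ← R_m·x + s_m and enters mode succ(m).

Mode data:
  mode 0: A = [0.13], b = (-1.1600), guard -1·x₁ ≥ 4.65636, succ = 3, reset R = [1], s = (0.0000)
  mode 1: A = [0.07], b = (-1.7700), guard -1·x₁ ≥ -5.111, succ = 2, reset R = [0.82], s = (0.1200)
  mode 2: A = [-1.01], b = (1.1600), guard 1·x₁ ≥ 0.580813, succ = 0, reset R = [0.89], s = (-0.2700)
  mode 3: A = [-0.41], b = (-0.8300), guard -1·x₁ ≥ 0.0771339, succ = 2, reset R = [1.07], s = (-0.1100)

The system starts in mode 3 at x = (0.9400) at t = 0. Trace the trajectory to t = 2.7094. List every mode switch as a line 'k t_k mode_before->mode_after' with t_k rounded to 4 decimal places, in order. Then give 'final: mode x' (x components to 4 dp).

Mode 3: guard c·x = 0.0771 hit at Δt = 1.0250 (t = 1.0250), x⁻ = (-0.0771) → reset → x⁺ = (-0.1925), jump to mode 2
Mode 2: guard c·x = 0.5808 hit at Δt = 0.8511 (t = 1.8761), x⁻ = (0.5808) → reset → x⁺ = (0.2469), jump to mode 0
Mode 0: flow for 0.8333 to horizon, guard not reached → x = (-0.7458)

1 1.0250 3->2
2 1.8761 2->0
final: 0 -0.7458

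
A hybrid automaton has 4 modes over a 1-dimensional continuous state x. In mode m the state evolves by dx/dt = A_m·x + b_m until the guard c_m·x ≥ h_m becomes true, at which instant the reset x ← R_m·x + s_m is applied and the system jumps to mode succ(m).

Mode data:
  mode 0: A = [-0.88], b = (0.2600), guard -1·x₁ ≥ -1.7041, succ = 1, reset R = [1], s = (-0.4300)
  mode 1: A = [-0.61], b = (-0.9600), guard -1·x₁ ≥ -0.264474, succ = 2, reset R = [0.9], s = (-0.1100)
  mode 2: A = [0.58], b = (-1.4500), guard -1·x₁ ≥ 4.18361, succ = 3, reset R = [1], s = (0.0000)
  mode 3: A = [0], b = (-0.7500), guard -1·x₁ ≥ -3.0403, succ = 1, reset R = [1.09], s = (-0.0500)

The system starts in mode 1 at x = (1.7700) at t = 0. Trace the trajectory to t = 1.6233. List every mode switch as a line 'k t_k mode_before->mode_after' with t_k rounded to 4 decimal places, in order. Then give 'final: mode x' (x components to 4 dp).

1 0.9808 1->2
final: 2 -0.9431

Mode 1: guard c·x = -0.2645 hit at Δt = 0.9808 (t = 0.9808), x⁻ = (0.2645) → reset → x⁺ = (0.1280), jump to mode 2
Mode 2: flow for 0.6425 to horizon, guard not reached → x = (-0.9431)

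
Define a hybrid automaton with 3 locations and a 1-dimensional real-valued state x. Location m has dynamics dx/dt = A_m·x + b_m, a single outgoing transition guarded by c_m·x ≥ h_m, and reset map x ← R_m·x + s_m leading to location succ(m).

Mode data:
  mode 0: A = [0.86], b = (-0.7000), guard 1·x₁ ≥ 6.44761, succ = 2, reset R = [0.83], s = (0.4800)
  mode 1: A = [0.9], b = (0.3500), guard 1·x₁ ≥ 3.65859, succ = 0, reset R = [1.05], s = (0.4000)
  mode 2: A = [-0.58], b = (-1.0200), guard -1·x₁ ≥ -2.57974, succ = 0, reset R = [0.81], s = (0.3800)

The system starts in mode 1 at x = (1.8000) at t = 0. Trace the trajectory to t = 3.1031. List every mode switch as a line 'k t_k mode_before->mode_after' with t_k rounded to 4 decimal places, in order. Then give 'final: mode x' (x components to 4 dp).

1 0.6830 1->0
2 1.2608 0->2
3 2.2252 2->0
final: 0 4.3365

Mode 1: guard c·x = 3.6586 hit at Δt = 0.6830 (t = 0.6830), x⁻ = (3.6586) → reset → x⁺ = (4.2415), jump to mode 0
Mode 0: guard c·x = 6.4476 hit at Δt = 0.5778 (t = 1.2608), x⁻ = (6.4476) → reset → x⁺ = (5.8315), jump to mode 2
Mode 2: guard c·x = -2.5797 hit at Δt = 0.9644 (t = 2.2252), x⁻ = (2.5797) → reset → x⁺ = (2.4696), jump to mode 0
Mode 0: flow for 0.8779 to horizon, guard not reached → x = (4.3365)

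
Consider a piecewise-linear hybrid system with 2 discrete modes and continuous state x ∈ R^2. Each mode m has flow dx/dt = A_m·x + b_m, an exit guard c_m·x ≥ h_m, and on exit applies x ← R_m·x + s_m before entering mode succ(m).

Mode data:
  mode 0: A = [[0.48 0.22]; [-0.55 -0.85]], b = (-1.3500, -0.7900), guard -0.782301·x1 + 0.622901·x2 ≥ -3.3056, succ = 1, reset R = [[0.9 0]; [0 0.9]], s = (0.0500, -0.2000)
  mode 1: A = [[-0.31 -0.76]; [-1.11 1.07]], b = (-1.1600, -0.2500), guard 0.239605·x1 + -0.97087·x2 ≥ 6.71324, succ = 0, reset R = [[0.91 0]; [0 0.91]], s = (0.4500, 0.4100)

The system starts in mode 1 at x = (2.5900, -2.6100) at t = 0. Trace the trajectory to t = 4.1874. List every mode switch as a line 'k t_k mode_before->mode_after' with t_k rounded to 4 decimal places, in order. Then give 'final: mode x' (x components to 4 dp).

1 0.4515 1->0
2 2.0076 0->1
3 2.4627 1->0
4 3.3728 0->1
5 3.7832 1->0
final: 0 1.7430 -4.4935

Mode 1: guard c·x = 6.7132 hit at Δt = 0.4515 (t = 0.4515), x⁻ = (3.1253, -6.1434) → reset → x⁺ = (3.2940, -5.1805), jump to mode 0
Mode 0: guard c·x = -3.3056 hit at Δt = 1.5561 (t = 2.0076), x⁻ = (1.6903, -3.1839) → reset → x⁺ = (1.5713, -3.0655), jump to mode 1
Mode 1: guard c·x = 6.7132 hit at Δt = 0.4551 (t = 2.4627), x⁻ = (2.3478, -6.3352) → reset → x⁺ = (2.5865, -5.3551), jump to mode 0
Mode 0: guard c·x = -3.3056 hit at Δt = 0.9102 (t = 3.3728), x⁻ = (1.3333, -3.6323) → reset → x⁺ = (1.2500, -3.4691), jump to mode 1
Mode 1: guard c·x = 6.7132 hit at Δt = 0.4104 (t = 3.7832), x⁻ = (2.0682, -6.4042) → reset → x⁺ = (2.3321, -5.4179), jump to mode 0
Mode 0: flow for 0.4042 to horizon, guard not reached → x = (1.7430, -4.4935)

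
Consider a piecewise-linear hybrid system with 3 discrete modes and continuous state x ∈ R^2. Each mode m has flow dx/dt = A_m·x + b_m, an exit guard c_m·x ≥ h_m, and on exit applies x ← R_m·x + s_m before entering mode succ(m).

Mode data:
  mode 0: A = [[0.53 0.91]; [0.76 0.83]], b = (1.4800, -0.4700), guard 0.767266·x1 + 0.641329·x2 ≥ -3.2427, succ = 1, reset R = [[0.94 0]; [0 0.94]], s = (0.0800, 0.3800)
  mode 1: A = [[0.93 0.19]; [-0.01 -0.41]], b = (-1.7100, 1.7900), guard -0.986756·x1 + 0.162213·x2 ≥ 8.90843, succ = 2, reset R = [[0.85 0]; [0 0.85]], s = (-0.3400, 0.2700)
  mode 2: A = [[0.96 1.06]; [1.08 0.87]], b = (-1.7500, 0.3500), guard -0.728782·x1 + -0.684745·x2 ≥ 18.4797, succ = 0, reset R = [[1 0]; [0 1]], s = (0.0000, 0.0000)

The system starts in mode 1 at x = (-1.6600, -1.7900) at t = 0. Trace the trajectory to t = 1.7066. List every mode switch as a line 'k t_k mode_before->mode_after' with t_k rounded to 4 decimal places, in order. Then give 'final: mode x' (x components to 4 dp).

1 1.1791 1->2
final: 2 -15.7144 -6.3758

Mode 1: guard c·x = 8.9084 hit at Δt = 1.1791 (t = 1.1791), x⁻ = (-8.9267, 0.6163) → reset → x⁺ = (-7.9277, 0.7938), jump to mode 2
Mode 2: flow for 0.5275 to horizon, guard not reached → x = (-15.7144, -6.3758)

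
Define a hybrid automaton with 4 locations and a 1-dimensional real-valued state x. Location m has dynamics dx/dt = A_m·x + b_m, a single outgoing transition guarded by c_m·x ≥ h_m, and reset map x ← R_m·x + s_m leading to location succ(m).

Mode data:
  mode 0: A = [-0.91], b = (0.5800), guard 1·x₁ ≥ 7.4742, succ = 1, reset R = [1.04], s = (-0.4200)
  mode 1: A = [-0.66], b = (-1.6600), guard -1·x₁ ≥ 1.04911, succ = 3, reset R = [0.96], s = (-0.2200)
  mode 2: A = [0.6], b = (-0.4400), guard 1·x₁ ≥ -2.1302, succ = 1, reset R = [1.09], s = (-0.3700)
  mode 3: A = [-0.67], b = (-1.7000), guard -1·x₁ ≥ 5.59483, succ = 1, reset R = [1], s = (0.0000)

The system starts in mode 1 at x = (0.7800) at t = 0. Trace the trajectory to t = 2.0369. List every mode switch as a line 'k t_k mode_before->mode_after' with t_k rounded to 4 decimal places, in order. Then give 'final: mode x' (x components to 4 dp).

Mode 1: guard c·x = 1.0491 hit at Δt = 1.2271 (t = 1.2271), x⁻ = (-1.0491) → reset → x⁺ = (-1.2271), jump to mode 3
Mode 3: flow for 0.8098 to horizon, guard not reached → x = (-1.7758)

1 1.2271 1->3
final: 3 -1.7758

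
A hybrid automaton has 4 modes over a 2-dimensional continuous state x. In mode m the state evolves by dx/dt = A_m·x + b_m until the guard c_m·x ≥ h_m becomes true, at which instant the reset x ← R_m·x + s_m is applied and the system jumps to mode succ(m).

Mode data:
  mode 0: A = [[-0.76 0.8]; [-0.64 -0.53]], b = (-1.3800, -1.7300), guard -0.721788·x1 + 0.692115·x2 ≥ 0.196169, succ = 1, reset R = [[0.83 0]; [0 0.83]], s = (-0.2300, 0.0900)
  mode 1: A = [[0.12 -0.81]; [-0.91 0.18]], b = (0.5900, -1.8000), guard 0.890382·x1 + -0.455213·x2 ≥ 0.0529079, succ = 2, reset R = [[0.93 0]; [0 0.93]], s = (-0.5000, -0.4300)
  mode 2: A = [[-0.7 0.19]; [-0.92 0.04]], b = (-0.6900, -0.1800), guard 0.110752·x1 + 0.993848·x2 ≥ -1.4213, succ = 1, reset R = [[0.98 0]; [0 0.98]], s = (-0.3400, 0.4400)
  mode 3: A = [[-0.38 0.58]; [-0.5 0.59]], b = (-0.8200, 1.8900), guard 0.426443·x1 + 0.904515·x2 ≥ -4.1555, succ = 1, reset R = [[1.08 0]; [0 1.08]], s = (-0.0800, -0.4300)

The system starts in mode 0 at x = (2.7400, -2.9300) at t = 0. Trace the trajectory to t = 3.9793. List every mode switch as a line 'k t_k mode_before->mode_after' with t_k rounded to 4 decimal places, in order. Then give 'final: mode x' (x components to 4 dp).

Mode 0: guard c·x = 0.1962 hit at Δt = 1.5665 (t = 1.5665), x⁻ = (-2.6626, -2.4933) → reset → x⁺ = (-2.4400, -1.9795), jump to mode 1
Mode 1: guard c·x = 0.0529 hit at Δt = 0.6378 (t = 2.2043), x⁻ = (-1.1260, -2.3186) → reset → x⁺ = (-1.5471, -2.5863), jump to mode 2
Mode 2: guard c·x = -1.4213 hit at Δt = 1.1320 (t = 3.3363), x⁻ = (-1.5130, -1.2615) → reset → x⁺ = (-1.8228, -0.7963), jump to mode 1
Mode 1: flow for 0.6430 to horizon, guard not reached → x = (-1.0552, -1.2097)

1 1.5665 0->1
2 2.2043 1->2
3 3.3363 2->1
final: 1 -1.0552 -1.2097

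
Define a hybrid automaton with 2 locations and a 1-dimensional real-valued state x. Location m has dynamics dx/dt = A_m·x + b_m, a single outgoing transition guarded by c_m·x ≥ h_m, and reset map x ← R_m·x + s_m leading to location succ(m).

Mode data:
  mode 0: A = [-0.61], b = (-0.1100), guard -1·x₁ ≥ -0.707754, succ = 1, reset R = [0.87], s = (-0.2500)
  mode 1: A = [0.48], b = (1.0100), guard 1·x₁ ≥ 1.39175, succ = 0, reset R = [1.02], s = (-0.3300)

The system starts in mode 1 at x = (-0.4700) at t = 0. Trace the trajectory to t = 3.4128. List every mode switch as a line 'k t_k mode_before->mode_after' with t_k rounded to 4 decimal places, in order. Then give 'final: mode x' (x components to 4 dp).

Mode 1: guard c·x = 1.3918 hit at Δt = 1.5843 (t = 1.5843), x⁻ = (1.3918) → reset → x⁺ = (1.0896), jump to mode 0
Mode 0: guard c·x = -0.7078 hit at Δt = 0.5863 (t = 2.1706), x⁻ = (0.7078) → reset → x⁺ = (0.3657), jump to mode 1
Mode 1: guard c·x = 1.3918 hit at Δt = 0.7238 (t = 2.8944), x⁻ = (1.3917) → reset → x⁺ = (1.0896), jump to mode 0
Mode 0: flow for 0.5184 to horizon, guard not reached → x = (0.7453)

1 1.5843 1->0
2 2.1706 0->1
3 2.8944 1->0
final: 0 0.7453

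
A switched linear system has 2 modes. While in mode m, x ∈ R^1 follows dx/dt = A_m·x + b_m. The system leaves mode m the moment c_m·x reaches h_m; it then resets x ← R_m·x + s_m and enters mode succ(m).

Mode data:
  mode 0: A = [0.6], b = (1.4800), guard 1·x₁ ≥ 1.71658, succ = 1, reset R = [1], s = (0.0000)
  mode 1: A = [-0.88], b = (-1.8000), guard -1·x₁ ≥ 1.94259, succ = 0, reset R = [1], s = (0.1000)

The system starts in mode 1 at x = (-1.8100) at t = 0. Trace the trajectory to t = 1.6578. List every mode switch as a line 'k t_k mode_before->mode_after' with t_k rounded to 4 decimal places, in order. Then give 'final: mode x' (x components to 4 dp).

1 0.9410 1->0
final: 0 -1.5072

Mode 1: guard c·x = 1.9426 hit at Δt = 0.9410 (t = 0.9410), x⁻ = (-1.9426) → reset → x⁺ = (-1.8426), jump to mode 0
Mode 0: flow for 0.7168 to horizon, guard not reached → x = (-1.5072)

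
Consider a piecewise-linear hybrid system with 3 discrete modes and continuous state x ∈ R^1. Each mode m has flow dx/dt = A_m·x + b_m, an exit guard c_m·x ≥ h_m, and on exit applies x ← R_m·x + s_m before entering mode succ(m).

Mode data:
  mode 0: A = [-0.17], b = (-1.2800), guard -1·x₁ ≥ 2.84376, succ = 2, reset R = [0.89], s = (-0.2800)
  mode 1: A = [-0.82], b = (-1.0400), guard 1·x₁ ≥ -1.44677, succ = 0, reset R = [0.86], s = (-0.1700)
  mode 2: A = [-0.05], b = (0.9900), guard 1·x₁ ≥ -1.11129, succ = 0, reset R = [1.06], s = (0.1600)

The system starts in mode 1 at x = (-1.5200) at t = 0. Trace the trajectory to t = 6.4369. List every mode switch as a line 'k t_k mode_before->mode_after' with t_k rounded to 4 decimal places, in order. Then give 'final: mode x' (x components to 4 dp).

1 0.4193 1->0
2 1.9856 0->2
3 3.5485 2->0
4 5.4841 0->2
final: 2 -1.7590

Mode 1: guard c·x = -1.4468 hit at Δt = 0.4193 (t = 0.4193), x⁻ = (-1.4468) → reset → x⁺ = (-1.4142), jump to mode 0
Mode 0: guard c·x = 2.8438 hit at Δt = 1.5663 (t = 1.9856), x⁻ = (-2.8438) → reset → x⁺ = (-2.8109), jump to mode 2
Mode 2: guard c·x = -1.1113 hit at Δt = 1.5629 (t = 3.5485), x⁻ = (-1.1113) → reset → x⁺ = (-1.0180), jump to mode 0
Mode 0: guard c·x = 2.8438 hit at Δt = 1.9356 (t = 5.4841), x⁻ = (-2.8438) → reset → x⁺ = (-2.8109), jump to mode 2
Mode 2: flow for 0.9528 to horizon, guard not reached → x = (-1.7590)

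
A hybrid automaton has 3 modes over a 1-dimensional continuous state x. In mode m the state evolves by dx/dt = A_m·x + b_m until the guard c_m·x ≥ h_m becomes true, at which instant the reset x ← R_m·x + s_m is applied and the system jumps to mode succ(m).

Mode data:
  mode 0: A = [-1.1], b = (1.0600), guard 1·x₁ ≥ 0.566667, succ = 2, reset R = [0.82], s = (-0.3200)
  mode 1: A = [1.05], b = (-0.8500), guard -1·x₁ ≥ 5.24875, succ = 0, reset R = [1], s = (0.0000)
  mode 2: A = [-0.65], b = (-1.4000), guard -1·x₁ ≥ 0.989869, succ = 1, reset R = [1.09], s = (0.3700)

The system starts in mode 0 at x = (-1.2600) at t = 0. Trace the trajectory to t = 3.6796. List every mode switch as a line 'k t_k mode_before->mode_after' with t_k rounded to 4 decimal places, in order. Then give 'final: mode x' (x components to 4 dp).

Mode 0: guard c·x = 0.5667 hit at Δt = 1.5664 (t = 1.5664), x⁻ = (0.5667) → reset → x⁺ = (0.1447), jump to mode 2
Mode 2: guard c·x = 0.9899 hit at Δt = 1.0468 (t = 2.6132), x⁻ = (-0.9899) → reset → x⁺ = (-0.7090), jump to mode 1
Mode 1: flow for 1.0664 to horizon, guard not reached → x = (-3.8431)

1 1.5664 0->2
2 2.6132 2->1
final: 1 -3.8431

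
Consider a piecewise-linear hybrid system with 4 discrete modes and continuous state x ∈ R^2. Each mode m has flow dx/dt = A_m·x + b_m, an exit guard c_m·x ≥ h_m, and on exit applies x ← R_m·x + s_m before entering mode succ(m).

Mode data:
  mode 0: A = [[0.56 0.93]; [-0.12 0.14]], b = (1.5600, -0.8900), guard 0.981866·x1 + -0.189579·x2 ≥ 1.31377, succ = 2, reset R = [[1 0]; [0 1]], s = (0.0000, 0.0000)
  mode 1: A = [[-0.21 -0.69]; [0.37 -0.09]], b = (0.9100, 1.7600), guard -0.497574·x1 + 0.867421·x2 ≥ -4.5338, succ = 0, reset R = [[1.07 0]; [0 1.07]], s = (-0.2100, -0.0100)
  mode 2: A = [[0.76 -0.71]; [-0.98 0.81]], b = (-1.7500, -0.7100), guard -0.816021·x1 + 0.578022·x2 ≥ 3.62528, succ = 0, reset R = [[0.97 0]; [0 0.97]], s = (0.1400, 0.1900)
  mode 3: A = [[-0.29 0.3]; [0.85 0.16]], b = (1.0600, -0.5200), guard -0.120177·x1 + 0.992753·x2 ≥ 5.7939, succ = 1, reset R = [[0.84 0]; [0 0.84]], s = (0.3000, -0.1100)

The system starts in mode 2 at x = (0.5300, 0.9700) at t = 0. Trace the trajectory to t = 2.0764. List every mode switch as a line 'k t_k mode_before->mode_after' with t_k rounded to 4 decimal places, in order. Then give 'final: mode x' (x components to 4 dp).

Mode 2: guard c·x = 3.6253 hit at Δt = 1.0429 (t = 1.0429), x⁻ = (-2.9044, 2.1716) → reset → x⁺ = (-2.6773, 2.2964), jump to mode 0
Mode 0: flow for 1.0335 to horizon, guard not reached → x = (0.1786, 1.8491)

1 1.0429 2->0
final: 0 0.1786 1.8491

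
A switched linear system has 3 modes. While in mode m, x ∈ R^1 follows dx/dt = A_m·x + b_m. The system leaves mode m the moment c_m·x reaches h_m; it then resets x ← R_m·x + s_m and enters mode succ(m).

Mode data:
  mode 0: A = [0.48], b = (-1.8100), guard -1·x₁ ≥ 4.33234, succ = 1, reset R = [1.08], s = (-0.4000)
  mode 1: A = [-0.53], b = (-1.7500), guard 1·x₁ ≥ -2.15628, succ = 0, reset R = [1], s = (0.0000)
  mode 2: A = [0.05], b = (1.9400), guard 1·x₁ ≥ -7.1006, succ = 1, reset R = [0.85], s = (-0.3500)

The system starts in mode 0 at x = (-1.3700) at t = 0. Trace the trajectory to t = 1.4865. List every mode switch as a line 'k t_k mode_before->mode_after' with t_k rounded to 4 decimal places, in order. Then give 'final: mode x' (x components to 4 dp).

Mode 0: guard c·x = 4.3323 hit at Δt = 0.9480 (t = 0.9480), x⁻ = (-4.3323) → reset → x⁺ = (-5.0789), jump to mode 1
Mode 1: flow for 0.5385 to horizon, guard not reached → x = (-4.6377)

1 0.9480 0->1
final: 1 -4.6377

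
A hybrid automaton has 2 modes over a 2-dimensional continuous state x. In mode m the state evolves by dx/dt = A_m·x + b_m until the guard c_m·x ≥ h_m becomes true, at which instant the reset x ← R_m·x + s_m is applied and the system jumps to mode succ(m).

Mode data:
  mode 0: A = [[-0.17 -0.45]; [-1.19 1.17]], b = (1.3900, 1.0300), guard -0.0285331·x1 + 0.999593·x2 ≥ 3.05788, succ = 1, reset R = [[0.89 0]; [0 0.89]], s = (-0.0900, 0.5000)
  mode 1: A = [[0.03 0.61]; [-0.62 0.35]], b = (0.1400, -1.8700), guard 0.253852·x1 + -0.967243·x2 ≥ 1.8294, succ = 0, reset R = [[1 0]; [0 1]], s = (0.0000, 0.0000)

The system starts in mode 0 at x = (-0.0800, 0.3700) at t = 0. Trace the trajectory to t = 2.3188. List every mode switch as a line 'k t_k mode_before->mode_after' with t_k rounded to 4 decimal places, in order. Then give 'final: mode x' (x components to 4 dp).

1 1.1799 0->1
final: 1 2.2968 0.9341

Mode 0: guard c·x = 3.0579 hit at Δt = 1.1799 (t = 1.1799), x⁻ = (0.6715, 3.0783) → reset → x⁺ = (0.5077, 3.2397), jump to mode 1
Mode 1: flow for 1.1389 to horizon, guard not reached → x = (2.2968, 0.9341)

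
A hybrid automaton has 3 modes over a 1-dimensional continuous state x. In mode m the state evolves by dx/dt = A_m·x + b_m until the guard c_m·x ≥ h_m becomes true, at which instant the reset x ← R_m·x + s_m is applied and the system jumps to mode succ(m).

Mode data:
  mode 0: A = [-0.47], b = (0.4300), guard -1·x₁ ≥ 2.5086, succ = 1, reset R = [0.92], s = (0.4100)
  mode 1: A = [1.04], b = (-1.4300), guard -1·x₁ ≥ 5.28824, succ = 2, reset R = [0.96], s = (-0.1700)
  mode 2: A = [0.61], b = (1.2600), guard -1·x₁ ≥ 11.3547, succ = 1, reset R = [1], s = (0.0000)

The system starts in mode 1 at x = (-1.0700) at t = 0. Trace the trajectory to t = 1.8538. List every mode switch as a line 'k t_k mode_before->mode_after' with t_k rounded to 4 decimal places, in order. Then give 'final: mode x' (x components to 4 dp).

1 0.9640 1->2
final: 2 -7.5396

Mode 1: guard c·x = 5.2882 hit at Δt = 0.9640 (t = 0.9640), x⁻ = (-5.2882) → reset → x⁺ = (-5.2467), jump to mode 2
Mode 2: flow for 0.8898 to horizon, guard not reached → x = (-7.5396)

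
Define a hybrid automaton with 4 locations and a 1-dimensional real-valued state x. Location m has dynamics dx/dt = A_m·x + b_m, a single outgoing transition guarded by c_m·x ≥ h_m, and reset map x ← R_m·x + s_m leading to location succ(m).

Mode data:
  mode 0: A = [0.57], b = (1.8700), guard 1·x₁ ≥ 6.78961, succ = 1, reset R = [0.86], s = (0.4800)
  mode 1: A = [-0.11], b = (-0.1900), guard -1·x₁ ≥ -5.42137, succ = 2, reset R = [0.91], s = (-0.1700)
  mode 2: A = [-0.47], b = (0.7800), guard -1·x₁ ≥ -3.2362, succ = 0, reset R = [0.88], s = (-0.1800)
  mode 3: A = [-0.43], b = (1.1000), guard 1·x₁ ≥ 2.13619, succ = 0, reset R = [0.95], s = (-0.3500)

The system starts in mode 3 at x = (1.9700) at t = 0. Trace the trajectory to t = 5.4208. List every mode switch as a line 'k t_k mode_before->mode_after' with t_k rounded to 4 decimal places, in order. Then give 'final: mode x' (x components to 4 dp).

1 0.7723 3->0
2 2.0147 0->1
3 3.0901 1->2
4 4.5313 2->0
final: 0 6.5960

Mode 3: guard c·x = 2.1362 hit at Δt = 0.7723 (t = 0.7723), x⁻ = (2.1362) → reset → x⁺ = (1.6794), jump to mode 0
Mode 0: guard c·x = 6.7896 hit at Δt = 1.2424 (t = 2.0147), x⁻ = (6.7896) → reset → x⁺ = (6.3191), jump to mode 1
Mode 1: guard c·x = -5.4214 hit at Δt = 1.0754 (t = 3.0901), x⁻ = (5.4214) → reset → x⁺ = (4.7634), jump to mode 2
Mode 2: guard c·x = -3.2362 hit at Δt = 1.4412 (t = 4.5313), x⁻ = (3.2362) → reset → x⁺ = (2.6679), jump to mode 0
Mode 0: flow for 0.8895 to horizon, guard not reached → x = (6.5960)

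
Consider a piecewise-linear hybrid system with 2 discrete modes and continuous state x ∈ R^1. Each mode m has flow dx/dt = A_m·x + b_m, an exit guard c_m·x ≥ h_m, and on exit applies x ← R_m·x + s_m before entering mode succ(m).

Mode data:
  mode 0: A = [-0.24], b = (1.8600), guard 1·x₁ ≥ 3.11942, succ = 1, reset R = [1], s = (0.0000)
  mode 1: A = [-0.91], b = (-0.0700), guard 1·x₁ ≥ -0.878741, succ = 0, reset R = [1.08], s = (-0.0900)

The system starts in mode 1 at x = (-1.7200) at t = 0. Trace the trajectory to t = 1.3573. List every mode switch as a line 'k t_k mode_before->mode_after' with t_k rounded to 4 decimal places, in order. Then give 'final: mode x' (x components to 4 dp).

1 0.7884 1->0
final: 0 0.0827

Mode 1: guard c·x = -0.8787 hit at Δt = 0.7884 (t = 0.7884), x⁻ = (-0.8787) → reset → x⁺ = (-1.0390), jump to mode 0
Mode 0: flow for 0.5689 to horizon, guard not reached → x = (0.0827)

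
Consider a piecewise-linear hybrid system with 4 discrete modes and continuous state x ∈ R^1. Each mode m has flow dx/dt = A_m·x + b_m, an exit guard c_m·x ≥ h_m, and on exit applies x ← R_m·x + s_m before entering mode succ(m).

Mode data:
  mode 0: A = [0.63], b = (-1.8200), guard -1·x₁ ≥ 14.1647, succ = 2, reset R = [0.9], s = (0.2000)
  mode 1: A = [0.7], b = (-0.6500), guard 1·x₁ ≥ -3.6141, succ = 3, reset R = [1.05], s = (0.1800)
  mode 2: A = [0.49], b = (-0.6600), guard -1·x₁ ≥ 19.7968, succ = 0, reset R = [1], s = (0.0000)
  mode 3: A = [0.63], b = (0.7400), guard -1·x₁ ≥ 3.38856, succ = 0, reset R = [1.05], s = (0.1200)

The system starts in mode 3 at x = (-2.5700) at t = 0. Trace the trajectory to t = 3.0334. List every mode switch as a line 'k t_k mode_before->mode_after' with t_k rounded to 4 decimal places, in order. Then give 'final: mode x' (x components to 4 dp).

Mode 3: guard c·x = 3.3886 hit at Δt = 0.7327 (t = 0.7327), x⁻ = (-3.3886) → reset → x⁺ = (-3.4380), jump to mode 0
Mode 0: guard c·x = 14.1647 hit at Δt = 1.5739 (t = 2.3066), x⁻ = (-14.1647) → reset → x⁺ = (-12.5482), jump to mode 2
Mode 2: flow for 0.7268 to horizon, guard not reached → x = (-18.4926)

1 0.7327 3->0
2 2.3066 0->2
final: 2 -18.4926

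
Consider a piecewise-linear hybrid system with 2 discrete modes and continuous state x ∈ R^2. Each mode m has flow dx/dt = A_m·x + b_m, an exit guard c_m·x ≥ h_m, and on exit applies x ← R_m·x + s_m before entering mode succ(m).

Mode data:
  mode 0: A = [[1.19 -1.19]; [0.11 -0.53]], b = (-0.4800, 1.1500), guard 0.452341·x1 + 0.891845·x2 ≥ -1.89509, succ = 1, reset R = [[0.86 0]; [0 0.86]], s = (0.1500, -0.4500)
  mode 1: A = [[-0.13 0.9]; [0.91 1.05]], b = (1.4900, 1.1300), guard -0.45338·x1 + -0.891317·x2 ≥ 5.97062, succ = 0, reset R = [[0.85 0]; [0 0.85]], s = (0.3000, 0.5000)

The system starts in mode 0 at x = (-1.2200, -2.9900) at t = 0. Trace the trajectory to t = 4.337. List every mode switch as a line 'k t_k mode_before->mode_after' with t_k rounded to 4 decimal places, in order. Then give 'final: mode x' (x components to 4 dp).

1 0.4942 0->1
2 1.6332 1->0
3 2.2903 0->1
4 3.4540 1->0
5 4.0185 0->1
final: 1 0.8725 -3.1923

Mode 0: guard c·x = -1.8951 hit at Δt = 0.4942 (t = 0.4942), x⁻ = (-0.5584, -1.8417) → reset → x⁺ = (-0.3302, -2.0339), jump to mode 1
Mode 1: guard c·x = 5.9706 hit at Δt = 1.1390 (t = 1.6332), x⁻ = (-1.9716, -5.6958) → reset → x⁺ = (-1.3758, -4.3414), jump to mode 0
Mode 0: guard c·x = -1.8951 hit at Δt = 0.6571 (t = 2.2903), x⁻ = (0.6331, -2.4460) → reset → x⁺ = (0.6945, -2.5536), jump to mode 1
Mode 1: guard c·x = 5.9706 hit at Δt = 1.1637 (t = 3.4540), x⁻ = (-1.4702, -5.9508) → reset → x⁺ = (-0.9496, -4.5582), jump to mode 0
Mode 0: guard c·x = -1.8951 hit at Δt = 0.5645 (t = 4.0185), x⁻ = (1.3439, -2.8065) → reset → x⁺ = (1.3057, -2.8636), jump to mode 1
Mode 1: flow for 0.3185 to horizon, guard not reached → x = (0.8725, -3.1923)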